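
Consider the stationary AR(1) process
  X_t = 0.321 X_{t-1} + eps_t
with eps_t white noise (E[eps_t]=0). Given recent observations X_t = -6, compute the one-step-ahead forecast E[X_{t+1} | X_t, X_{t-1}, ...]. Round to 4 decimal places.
E[X_{t+1} \mid \mathcal F_t] = -1.9260

For an AR(p) model X_t = c + sum_i phi_i X_{t-i} + eps_t, the
one-step-ahead conditional mean is
  E[X_{t+1} | X_t, ...] = c + sum_i phi_i X_{t+1-i}.
Substitute known values:
  E[X_{t+1} | ...] = (0.321) * (-6)
                   = -1.9260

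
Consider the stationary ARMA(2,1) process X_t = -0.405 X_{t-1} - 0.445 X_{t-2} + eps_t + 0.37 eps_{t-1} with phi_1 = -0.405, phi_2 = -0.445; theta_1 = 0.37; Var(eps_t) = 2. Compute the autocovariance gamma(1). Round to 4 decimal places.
\gamma(1) = -0.1930

Multiply the model equation by X_{t-k} and take expectations. With theta_0 = psi_0 = 1 and psi_j the MA(infinity) weights, this gives
  gamma(k) - sum_i phi_i gamma(k-i) = c_k,
  c_k = sigma^2 * sum_{j=k..q} theta_j psi_{j-k}   (c_k = 0 for k > q),
using gamma(-m) = gamma(m).
psi-weights needed (psi_j = theta_j + sum_i phi_i psi_{j-i}):
  psi_1 = theta_1 + phi_1 = 0.37 + (-0.405) = -0.035
Right-hand sides:
  c_0 = sigma^2 (1 + theta_1 psi_1) = 2 * (1 + (0.37)(-0.035)) = 2 * 0.98705 = 1.9741
  c_1 = sigma^2 theta_1 = 2 * (0.37) = 0.74
  c_2 = 0
Equations for k = 0, 1, 2 (AR order 2, c_2 = 0):
  (E0) gamma(0) = phi_1 gamma(1) + phi_2 gamma(2) + c_0
  (E1) gamma(1) = phi_1 gamma(0) + phi_2 gamma(1) + c_1
  (E2) gamma(2) = phi_1 gamma(1) + phi_2 gamma(0)
From (E1): gamma(1) = A gamma(0) + B with
  A = phi_1 / (1 - phi_2) = -0.405 / 1.445 = -0.280277,   B = c_1 / (1 - phi_2) = 0.74 / 1.445 = 0.512111.
Insert (E2) into (E0): gamma(0) (1 - phi_2^2) = phi_1 (1 + phi_2) gamma(1) + c_0.
  phi_1 (1 + phi_2) = (-0.405)(0.555) = -0.224775,   1 - phi_2^2 = 0.801975.
Replace gamma(1) by A gamma(0) + B and collect gamma(0):
  gamma(0) [0.801975 - (-0.224775)(-0.280277)] = (-0.224775)(0.512111) + 1.9741
  gamma(0) * 0.738976 = 1.85899
  gamma(0) = 1.85899 / 0.738976 = 2.515631.
  gamma(1) = A gamma(0) + B = (-0.280277)(2.515631) + (0.512111) = -0.192962.
Therefore gamma(1) = -0.1930 (to 4 decimal places).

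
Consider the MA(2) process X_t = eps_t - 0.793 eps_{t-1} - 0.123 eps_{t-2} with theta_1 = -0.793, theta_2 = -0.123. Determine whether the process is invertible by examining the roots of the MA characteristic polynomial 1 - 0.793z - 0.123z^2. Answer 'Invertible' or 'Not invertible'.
\text{Invertible}

The MA(q) characteristic polynomial is P(z) = 1 - 0.793z - 0.123z^2.
Invertibility requires all roots to lie outside the unit circle, i.e. |z| > 1 for every root.
Set 1 + (-0.793) z + (-0.123) z^2 = 0, i.e. a z^2 + b z + c = 0 with a = -0.123, b = -0.793, c = 1.
Discriminant D = b^2 - 4ac = (-0.793)^2 - 4*(-0.123)*1 = 0.628849 - (-0.492) = 1.120849.
D >= 0, so the roots are real: z = (-b +/- sqrt(D)) / (2a) = (0.793 +/- 1.058702) / (-0.246).
  z_1 = (0.793 + 1.058702) / (-0.246) = -7.5272,   |z_1| = 7.5272.
  z_2 = (0.793 - 1.058702) / (-0.246) = 1.0801,   |z_2| = 1.0801.
Moduli of all roots: 7.5272, 1.0801.
All moduli strictly greater than 1? Yes.
Verdict: Invertible.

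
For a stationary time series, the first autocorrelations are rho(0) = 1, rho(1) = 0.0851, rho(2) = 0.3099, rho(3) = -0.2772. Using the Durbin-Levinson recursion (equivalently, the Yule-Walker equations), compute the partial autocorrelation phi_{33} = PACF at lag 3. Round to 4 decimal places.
\phi_{33} = -0.3570

The PACF at lag k is phi_{kk}, the last component of the solution
to the Yule-Walker system G_k phi = r_k where
  (G_k)_{ij} = rho(|i - j|), (r_k)_i = rho(i), i,j = 1..k.
Equivalently, Durbin-Levinson gives phi_{kk} iteratively:
  phi_{11} = rho(1)
  phi_{kk} = [rho(k) - sum_{j=1..k-1} phi_{k-1,j} rho(k-j)]
            / [1 - sum_{j=1..k-1} phi_{k-1,j} rho(j)],
  phi_{k,j} = phi_{k-1,j} - phi_{kk} phi_{k-1,k-j},  j = 1..k-1.
Step k = 1:
  phi_11 = rho(1) = 0.0851.
Step k = 2:
  phi_22 = [rho(2) - phi_11 rho(1)] / [1 - phi_11 rho(1)] = [0.3099 - (0.0851)(0.0851)] / [1 - (0.0851)(0.0851)]
         = 0.30265799 / 0.99275799 = 0.304866.
  Update: phi_21 = phi_11 - phi_22 phi_11 = 0.0851 - (0.304866)(0.0851) = 0.059156.
Step k = 3:
  phi_33 = [rho(3) - phi_21 rho(2) - phi_22 rho(1)] / [1 - phi_21 rho(1) - phi_22 rho(2)]
    numerator   = -0.2772 - (0.059156)(0.3099) - (0.304866)(0.0851) = -0.3214765
    denominator = 1 - (0.059156)(0.0851) - (0.304866)(0.3099) = 0.90048791
  phi_33 = -0.3214765 / 0.90048791 = -0.357.
Therefore phi_{33} = -0.3570.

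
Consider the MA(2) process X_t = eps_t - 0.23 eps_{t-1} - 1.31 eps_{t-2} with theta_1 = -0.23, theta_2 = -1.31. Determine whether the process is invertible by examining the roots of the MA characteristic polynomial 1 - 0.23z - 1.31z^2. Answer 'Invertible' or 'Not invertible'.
\text{Not invertible}

The MA(q) characteristic polynomial is P(z) = 1 - 0.23z - 1.31z^2.
Invertibility requires all roots to lie outside the unit circle, i.e. |z| > 1 for every root.
Set 1 + (-0.23) z + (-1.31) z^2 = 0, i.e. a z^2 + b z + c = 0 with a = -1.31, b = -0.23, c = 1.
Discriminant D = b^2 - 4ac = (-0.23)^2 - 4*(-1.31)*1 = 0.0529 - (-5.24) = 5.2929.
D >= 0, so the roots are real: z = (-b +/- sqrt(D)) / (2a) = (0.23 +/- 2.30063) / (-2.62).
  z_1 = (0.23 + 2.30063) / (-2.62) = -0.9659,   |z_1| = 0.9659.
  z_2 = (0.23 - 2.30063) / (-2.62) = 0.7903,   |z_2| = 0.7903.
Moduli of all roots: 0.9659, 0.7903.
All moduli strictly greater than 1? No.
Verdict: Not invertible.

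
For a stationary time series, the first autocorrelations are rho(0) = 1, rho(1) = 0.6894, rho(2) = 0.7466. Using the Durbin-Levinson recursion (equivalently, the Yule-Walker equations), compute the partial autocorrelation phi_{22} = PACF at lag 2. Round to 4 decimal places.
\phi_{22} = 0.5171

The PACF at lag k is phi_{kk}, the last component of the solution
to the Yule-Walker system G_k phi = r_k where
  (G_k)_{ij} = rho(|i - j|), (r_k)_i = rho(i), i,j = 1..k.
Equivalently, Durbin-Levinson gives phi_{kk} iteratively:
  phi_{11} = rho(1)
  phi_{kk} = [rho(k) - sum_{j=1..k-1} phi_{k-1,j} rho(k-j)]
            / [1 - sum_{j=1..k-1} phi_{k-1,j} rho(j)],
  phi_{k,j} = phi_{k-1,j} - phi_{kk} phi_{k-1,k-j},  j = 1..k-1.
Step k = 1:
  phi_11 = rho(1) = 0.6894.
Step k = 2:
  phi_22 = [rho(2) - phi_11 rho(1)] / [1 - phi_11 rho(1)] = [0.7466 - (0.6894)(0.6894)] / [1 - (0.6894)(0.6894)]
         = 0.27132764 / 0.52472764 = 0.5171.
Therefore phi_{22} = 0.5171.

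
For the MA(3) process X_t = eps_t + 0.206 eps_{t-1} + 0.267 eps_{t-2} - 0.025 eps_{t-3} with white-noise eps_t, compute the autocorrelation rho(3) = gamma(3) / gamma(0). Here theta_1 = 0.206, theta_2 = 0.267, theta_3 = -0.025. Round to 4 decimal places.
\rho(3) = -0.0224

For an MA(q) process with theta_0 = 1, the autocovariance is
  gamma(k) = sigma^2 * sum_{i=0..q-k} theta_i * theta_{i+k},
and rho(k) = gamma(k) / gamma(0). Sigma^2 cancels.
  numerator   = (1)*(-0.025) = -0.025.
  denominator = (1)^2 + (0.206)^2 + (0.267)^2 + (-0.025)^2 = 1.11435.
  rho(3) = -0.025 / 1.11435 = -0.0224.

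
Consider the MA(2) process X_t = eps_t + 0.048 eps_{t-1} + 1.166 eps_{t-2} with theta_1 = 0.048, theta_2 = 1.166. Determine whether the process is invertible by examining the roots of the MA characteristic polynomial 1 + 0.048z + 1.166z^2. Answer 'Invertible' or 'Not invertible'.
\text{Not invertible}

The MA(q) characteristic polynomial is P(z) = 1 + 0.048z + 1.166z^2.
Invertibility requires all roots to lie outside the unit circle, i.e. |z| > 1 for every root.
Set 1 + (0.048) z + (1.166) z^2 = 0, i.e. a z^2 + b z + c = 0 with a = 1.166, b = 0.048, c = 1.
Discriminant D = b^2 - 4ac = (0.048)^2 - 4*(1.166)*1 = 0.002304 - (4.664) = -4.661696.
D < 0, so the roots are the complex-conjugate pair z = (-b +/- i sqrt(-D)) / (2a) = -0.0206 +/- 0.9259i.
For a conjugate pair |z|^2 = z * conj(z) = (product of roots) = c/a = 1/(1.166) = 0.857633, so |z| = sqrt(0.857633) = 0.9261 for both roots.
Moduli of all roots: 0.9261, 0.9261.
All moduli strictly greater than 1? No.
Verdict: Not invertible.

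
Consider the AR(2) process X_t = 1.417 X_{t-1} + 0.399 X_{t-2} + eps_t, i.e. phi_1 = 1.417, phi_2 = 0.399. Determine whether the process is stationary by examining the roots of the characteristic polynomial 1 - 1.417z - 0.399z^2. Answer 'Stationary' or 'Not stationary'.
\text{Not stationary}

The AR(p) characteristic polynomial is P(z) = 1 - 1.417z - 0.399z^2.
Stationarity requires all roots to lie outside the unit circle, i.e. |z| > 1 for every root.
Set 1 + (-1.417) z + (-0.399) z^2 = 0, i.e. a z^2 + b z + c = 0 with a = -0.399, b = -1.417, c = 1.
Discriminant D = b^2 - 4ac = (-1.417)^2 - 4*(-0.399)*1 = 2.007889 - (-1.596) = 3.603889.
D >= 0, so the roots are real: z = (-b +/- sqrt(D)) / (2a) = (1.417 +/- 1.898391) / (-0.798).
  z_1 = (1.417 + 1.898391) / (-0.798) = -4.1546,   |z_1| = 4.1546.
  z_2 = (1.417 - 1.898391) / (-0.798) = 0.6032,   |z_2| = 0.6032.
Moduli of all roots: 4.1546, 0.6032.
All moduli strictly greater than 1? No.
Verdict: Not stationary.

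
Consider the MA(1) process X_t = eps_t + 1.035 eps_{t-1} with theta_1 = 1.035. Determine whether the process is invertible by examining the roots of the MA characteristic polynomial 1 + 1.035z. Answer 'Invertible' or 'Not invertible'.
\text{Not invertible}

The MA(q) characteristic polynomial is P(z) = 1 + 1.035z.
Invertibility requires all roots to lie outside the unit circle, i.e. |z| > 1 for every root.
This is linear in z: 1 + (1.035) z = 0  =>  z = -1/(1.035) = -0.966184,  |z| = 0.966184.
Moduli of all roots: 0.9662.
All moduli strictly greater than 1? No.
Verdict: Not invertible.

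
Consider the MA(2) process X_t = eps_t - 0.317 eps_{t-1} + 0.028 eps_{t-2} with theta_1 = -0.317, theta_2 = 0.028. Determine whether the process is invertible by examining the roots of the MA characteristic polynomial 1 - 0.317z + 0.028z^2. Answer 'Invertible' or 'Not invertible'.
\text{Invertible}

The MA(q) characteristic polynomial is P(z) = 1 - 0.317z + 0.028z^2.
Invertibility requires all roots to lie outside the unit circle, i.e. |z| > 1 for every root.
Set 1 + (-0.317) z + (0.028) z^2 = 0, i.e. a z^2 + b z + c = 0 with a = 0.028, b = -0.317, c = 1.
Discriminant D = b^2 - 4ac = (-0.317)^2 - 4*(0.028)*1 = 0.100489 - (0.112) = -0.011511.
D < 0, so the roots are the complex-conjugate pair z = (-b +/- i sqrt(-D)) / (2a) = 5.6607 +/- 1.9159i.
For a conjugate pair |z|^2 = z * conj(z) = (product of roots) = c/a = 1/(0.028) = 35.714286, so |z| = sqrt(35.714286) = 5.9761 for both roots.
Moduli of all roots: 5.9761, 5.9761.
All moduli strictly greater than 1? Yes.
Verdict: Invertible.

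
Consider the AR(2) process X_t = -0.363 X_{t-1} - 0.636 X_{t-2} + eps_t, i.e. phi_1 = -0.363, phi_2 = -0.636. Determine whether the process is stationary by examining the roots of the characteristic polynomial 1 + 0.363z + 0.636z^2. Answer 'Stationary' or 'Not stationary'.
\text{Stationary}

The AR(p) characteristic polynomial is P(z) = 1 + 0.363z + 0.636z^2.
Stationarity requires all roots to lie outside the unit circle, i.e. |z| > 1 for every root.
Set 1 + (0.363) z + (0.636) z^2 = 0, i.e. a z^2 + b z + c = 0 with a = 0.636, b = 0.363, c = 1.
Discriminant D = b^2 - 4ac = (0.363)^2 - 4*(0.636)*1 = 0.131769 - (2.544) = -2.412231.
D < 0, so the roots are the complex-conjugate pair z = (-b +/- i sqrt(-D)) / (2a) = -0.2854 +/- 1.221i.
For a conjugate pair |z|^2 = z * conj(z) = (product of roots) = c/a = 1/(0.636) = 1.572327, so |z| = sqrt(1.572327) = 1.2539 for both roots.
Moduli of all roots: 1.2539, 1.2539.
All moduli strictly greater than 1? Yes.
Verdict: Stationary.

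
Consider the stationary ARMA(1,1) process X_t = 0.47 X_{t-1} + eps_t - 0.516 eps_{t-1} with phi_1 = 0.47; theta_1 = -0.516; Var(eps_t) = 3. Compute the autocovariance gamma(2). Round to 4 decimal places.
\gamma(2) = -0.0631

Multiply the model equation by X_{t-k} and take expectations. With theta_0 = psi_0 = 1 and psi_j the MA(infinity) weights, this gives
  gamma(k) - sum_i phi_i gamma(k-i) = c_k,
  c_k = sigma^2 * sum_{j=k..q} theta_j psi_{j-k}   (c_k = 0 for k > q),
using gamma(-m) = gamma(m).
psi-weights needed (psi_j = theta_j + sum_i phi_i psi_{j-i}):
  psi_1 = theta_1 + phi_1 = -0.516 + (0.47) = -0.046
Right-hand sides:
  c_0 = sigma^2 (1 + theta_1 psi_1) = 3 * (1 + (-0.516)(-0.046)) = 3 * 1.023736 = 3.071208
  c_1 = sigma^2 theta_1 = 3 * (-0.516) = -1.548
  c_2 = 0
Equations for k = 0 and k = 1 (AR order 1):
  gamma(0) = phi_1 gamma(1) + c_0
  gamma(1) = phi_1 gamma(0) + c_1
Substituting the second into the first: gamma(0) (1 - phi_1^2) = c_0 + phi_1 c_1, so
  gamma(0) = (c_0 + phi_1 c_1) / (1 - phi_1^2) = (3.071208 + (0.47)(-1.548)) / (1 - (0.47)^2) = 2.343648 / 0.7791 = 3.008148.
  gamma(1) = phi_1 gamma(0) + c_1 = (0.47)(3.008148) + (-1.548) = -0.134171.
For k = 2 (> q): gamma(2) = phi_1 gamma(1) = (0.47)(-0.134171) = -0.06306.
Therefore gamma(2) = -0.0631 (to 4 decimal places).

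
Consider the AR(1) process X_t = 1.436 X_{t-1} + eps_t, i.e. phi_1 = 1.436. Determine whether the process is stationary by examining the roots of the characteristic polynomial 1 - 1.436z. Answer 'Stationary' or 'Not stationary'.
\text{Not stationary}

The AR(p) characteristic polynomial is P(z) = 1 - 1.436z.
Stationarity requires all roots to lie outside the unit circle, i.e. |z| > 1 for every root.
This is linear in z: 1 + (-1.436) z = 0  =>  z = -1/(-1.436) = 0.696379,  |z| = 0.696379.
Moduli of all roots: 0.6964.
All moduli strictly greater than 1? No.
Verdict: Not stationary.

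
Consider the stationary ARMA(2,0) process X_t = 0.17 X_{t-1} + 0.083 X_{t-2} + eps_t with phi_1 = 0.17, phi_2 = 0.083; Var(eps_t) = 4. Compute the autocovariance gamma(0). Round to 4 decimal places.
\gamma(0) = 4.1711

Multiply the model equation by X_{t-k} and take expectations. With theta_0 = psi_0 = 1 and psi_j the MA(infinity) weights, this gives
  gamma(k) - sum_i phi_i gamma(k-i) = c_k,
  c_k = sigma^2 * sum_{j=k..q} theta_j psi_{j-k}   (c_k = 0 for k > q),
using gamma(-m) = gamma(m).
Pure AR (q = 0): c_0 = sigma^2 = 4, c_k = 0 for k >= 1.
Equations for k = 0, 1, 2 (AR order 2, c_2 = 0):
  (E0) gamma(0) = phi_1 gamma(1) + phi_2 gamma(2) + c_0
  (E1) gamma(1) = phi_1 gamma(0) + phi_2 gamma(1) + c_1
  (E2) gamma(2) = phi_1 gamma(1) + phi_2 gamma(0)
From (E1): gamma(1) = A gamma(0) + B with
  A = phi_1 / (1 - phi_2) = 0.17 / 0.917 = 0.185387,   B = c_1 / (1 - phi_2) = 0 / 0.917 = 0.
Insert (E2) into (E0): gamma(0) (1 - phi_2^2) = phi_1 (1 + phi_2) gamma(1) + c_0.
  phi_1 (1 + phi_2) = (0.17)(1.083) = 0.18411,   1 - phi_2^2 = 0.993111.
Replace gamma(1) by A gamma(0) + B and collect gamma(0):
  gamma(0) [0.993111 - (0.18411)(0.185387)] = c_0 = 4
  gamma(0) * 0.958979 = 4
  gamma(0) = 4 / 0.958979 = 4.171101.
Therefore gamma(0) = 4.1711 (to 4 decimal places).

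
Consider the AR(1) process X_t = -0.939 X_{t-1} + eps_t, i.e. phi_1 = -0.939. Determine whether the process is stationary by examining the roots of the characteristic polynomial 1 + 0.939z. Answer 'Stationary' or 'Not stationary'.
\text{Stationary}

The AR(p) characteristic polynomial is P(z) = 1 + 0.939z.
Stationarity requires all roots to lie outside the unit circle, i.e. |z| > 1 for every root.
This is linear in z: 1 + (0.939) z = 0  =>  z = -1/(0.939) = -1.064963,  |z| = 1.064963.
Moduli of all roots: 1.0650.
All moduli strictly greater than 1? Yes.
Verdict: Stationary.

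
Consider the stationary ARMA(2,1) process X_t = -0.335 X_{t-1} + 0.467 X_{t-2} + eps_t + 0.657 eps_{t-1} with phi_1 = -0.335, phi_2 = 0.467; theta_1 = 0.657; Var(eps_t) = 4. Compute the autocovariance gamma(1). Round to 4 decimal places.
\gamma(1) = 1.7110

Multiply the model equation by X_{t-k} and take expectations. With theta_0 = psi_0 = 1 and psi_j the MA(infinity) weights, this gives
  gamma(k) - sum_i phi_i gamma(k-i) = c_k,
  c_k = sigma^2 * sum_{j=k..q} theta_j psi_{j-k}   (c_k = 0 for k > q),
using gamma(-m) = gamma(m).
psi-weights needed (psi_j = theta_j + sum_i phi_i psi_{j-i}):
  psi_1 = theta_1 + phi_1 = 0.657 + (-0.335) = 0.322
Right-hand sides:
  c_0 = sigma^2 (1 + theta_1 psi_1) = 4 * (1 + (0.657)(0.322)) = 4 * 1.211554 = 4.846216
  c_1 = sigma^2 theta_1 = 4 * (0.657) = 2.628
  c_2 = 0
Equations for k = 0, 1, 2 (AR order 2, c_2 = 0):
  (E0) gamma(0) = phi_1 gamma(1) + phi_2 gamma(2) + c_0
  (E1) gamma(1) = phi_1 gamma(0) + phi_2 gamma(1) + c_1
  (E2) gamma(2) = phi_1 gamma(1) + phi_2 gamma(0)
From (E1): gamma(1) = A gamma(0) + B with
  A = phi_1 / (1 - phi_2) = -0.335 / 0.533 = -0.628518,   B = c_1 / (1 - phi_2) = 2.628 / 0.533 = 4.930582.
Insert (E2) into (E0): gamma(0) (1 - phi_2^2) = phi_1 (1 + phi_2) gamma(1) + c_0.
  phi_1 (1 + phi_2) = (-0.335)(1.467) = -0.491445,   1 - phi_2^2 = 0.781911.
Replace gamma(1) by A gamma(0) + B and collect gamma(0):
  gamma(0) [0.781911 - (-0.491445)(-0.628518)] = (-0.491445)(4.930582) + 4.846216
  gamma(0) * 0.473029 = 2.423106
  gamma(0) = 2.423106 / 0.473029 = 5.122532.
  gamma(1) = A gamma(0) + B = (-0.628518)(5.122532) + (4.930582) = 1.710979.
Therefore gamma(1) = 1.7110 (to 4 decimal places).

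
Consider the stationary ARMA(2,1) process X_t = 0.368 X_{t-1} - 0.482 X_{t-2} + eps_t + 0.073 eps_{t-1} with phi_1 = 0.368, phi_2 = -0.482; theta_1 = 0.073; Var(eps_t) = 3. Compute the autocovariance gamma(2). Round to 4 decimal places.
\gamma(2) = -1.6401

Multiply the model equation by X_{t-k} and take expectations. With theta_0 = psi_0 = 1 and psi_j the MA(infinity) weights, this gives
  gamma(k) - sum_i phi_i gamma(k-i) = c_k,
  c_k = sigma^2 * sum_{j=k..q} theta_j psi_{j-k}   (c_k = 0 for k > q),
using gamma(-m) = gamma(m).
psi-weights needed (psi_j = theta_j + sum_i phi_i psi_{j-i}):
  psi_1 = theta_1 + phi_1 = 0.073 + (0.368) = 0.441
Right-hand sides:
  c_0 = sigma^2 (1 + theta_1 psi_1) = 3 * (1 + (0.073)(0.441)) = 3 * 1.032193 = 3.096579
  c_1 = sigma^2 theta_1 = 3 * (0.073) = 0.219
  c_2 = 0
Equations for k = 0, 1, 2 (AR order 2, c_2 = 0):
  (E0) gamma(0) = phi_1 gamma(1) + phi_2 gamma(2) + c_0
  (E1) gamma(1) = phi_1 gamma(0) + phi_2 gamma(1) + c_1
  (E2) gamma(2) = phi_1 gamma(1) + phi_2 gamma(0)
From (E1): gamma(1) = A gamma(0) + B with
  A = phi_1 / (1 - phi_2) = 0.368 / 1.482 = 0.248313,   B = c_1 / (1 - phi_2) = 0.219 / 1.482 = 0.147773.
Insert (E2) into (E0): gamma(0) (1 - phi_2^2) = phi_1 (1 + phi_2) gamma(1) + c_0.
  phi_1 (1 + phi_2) = (0.368)(0.518) = 0.190624,   1 - phi_2^2 = 0.767676.
Replace gamma(1) by A gamma(0) + B and collect gamma(0):
  gamma(0) [0.767676 - (0.190624)(0.248313)] = (0.190624)(0.147773) + 3.096579
  gamma(0) * 0.720342 = 3.124748
  gamma(0) = 3.124748 / 0.720342 = 4.33787.
  gamma(1) = A gamma(0) + B = (0.248313)(4.33787) + (0.147773) = 1.224923.
  gamma(2) = phi_1 gamma(1) + phi_2 gamma(0) = (0.368)(1.224923) + (-0.482)(4.33787) = -1.640082.
Therefore gamma(2) = -1.6401 (to 4 decimal places).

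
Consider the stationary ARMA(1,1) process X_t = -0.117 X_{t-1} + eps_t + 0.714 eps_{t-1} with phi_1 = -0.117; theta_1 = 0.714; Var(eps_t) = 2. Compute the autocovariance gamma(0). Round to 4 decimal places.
\gamma(0) = 2.7227

Multiply the model equation by X_{t-k} and take expectations. With theta_0 = psi_0 = 1 and psi_j the MA(infinity) weights, this gives
  gamma(k) - sum_i phi_i gamma(k-i) = c_k,
  c_k = sigma^2 * sum_{j=k..q} theta_j psi_{j-k}   (c_k = 0 for k > q),
using gamma(-m) = gamma(m).
psi-weights needed (psi_j = theta_j + sum_i phi_i psi_{j-i}):
  psi_1 = theta_1 + phi_1 = 0.714 + (-0.117) = 0.597
Right-hand sides:
  c_0 = sigma^2 (1 + theta_1 psi_1) = 2 * (1 + (0.714)(0.597)) = 2 * 1.426258 = 2.852516
  c_1 = sigma^2 theta_1 = 2 * (0.714) = 1.428
  c_2 = 0
Equations for k = 0 and k = 1 (AR order 1):
  gamma(0) = phi_1 gamma(1) + c_0
  gamma(1) = phi_1 gamma(0) + c_1
Substituting the second into the first: gamma(0) (1 - phi_1^2) = c_0 + phi_1 c_1, so
  gamma(0) = (c_0 + phi_1 c_1) / (1 - phi_1^2) = (2.852516 + (-0.117)(1.428)) / (1 - (-0.117)^2) = 2.68544 / 0.986311 = 2.722711.
Therefore gamma(0) = 2.7227 (to 4 decimal places).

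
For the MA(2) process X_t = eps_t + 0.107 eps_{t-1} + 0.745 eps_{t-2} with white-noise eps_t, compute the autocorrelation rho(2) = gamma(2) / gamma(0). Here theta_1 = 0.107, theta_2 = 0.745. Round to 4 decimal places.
\rho(2) = 0.4756

For an MA(q) process with theta_0 = 1, the autocovariance is
  gamma(k) = sigma^2 * sum_{i=0..q-k} theta_i * theta_{i+k},
and rho(k) = gamma(k) / gamma(0). Sigma^2 cancels.
  numerator   = (1)*(0.745) = 0.745.
  denominator = (1)^2 + (0.107)^2 + (0.745)^2 = 1.566474.
  rho(2) = 0.745 / 1.566474 = 0.4756.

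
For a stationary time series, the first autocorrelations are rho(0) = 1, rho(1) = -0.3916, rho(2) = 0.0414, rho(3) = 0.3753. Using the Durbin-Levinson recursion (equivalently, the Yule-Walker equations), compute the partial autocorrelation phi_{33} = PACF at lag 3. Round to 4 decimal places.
\phi_{33} = 0.4110

The PACF at lag k is phi_{kk}, the last component of the solution
to the Yule-Walker system G_k phi = r_k where
  (G_k)_{ij} = rho(|i - j|), (r_k)_i = rho(i), i,j = 1..k.
Equivalently, Durbin-Levinson gives phi_{kk} iteratively:
  phi_{11} = rho(1)
  phi_{kk} = [rho(k) - sum_{j=1..k-1} phi_{k-1,j} rho(k-j)]
            / [1 - sum_{j=1..k-1} phi_{k-1,j} rho(j)],
  phi_{k,j} = phi_{k-1,j} - phi_{kk} phi_{k-1,k-j},  j = 1..k-1.
Step k = 1:
  phi_11 = rho(1) = -0.3916.
Step k = 2:
  phi_22 = [rho(2) - phi_11 rho(1)] / [1 - phi_11 rho(1)] = [0.0414 - (-0.3916)(-0.3916)] / [1 - (-0.3916)(-0.3916)]
         = -0.11195056 / 0.84664944 = -0.132228.
  Update: phi_21 = phi_11 - phi_22 phi_11 = -0.3916 - (-0.132228)(-0.3916) = -0.44338.
Step k = 3:
  phi_33 = [rho(3) - phi_21 rho(2) - phi_22 rho(1)] / [1 - phi_21 rho(1) - phi_22 rho(2)]
    numerator   = 0.3753 - (-0.44338)(0.0414) - (-0.132228)(-0.3916) = 0.34187556
    denominator = 1 - (-0.44338)(-0.3916) - (-0.132228)(0.0414) = 0.83184647
  phi_33 = 0.34187556 / 0.83184647 = 0.411.
Therefore phi_{33} = 0.4110.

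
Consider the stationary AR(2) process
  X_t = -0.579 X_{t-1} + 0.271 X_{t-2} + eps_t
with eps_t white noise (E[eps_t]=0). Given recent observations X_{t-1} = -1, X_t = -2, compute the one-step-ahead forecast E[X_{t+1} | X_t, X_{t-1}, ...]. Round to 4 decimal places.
E[X_{t+1} \mid \mathcal F_t] = 0.8870

For an AR(p) model X_t = c + sum_i phi_i X_{t-i} + eps_t, the
one-step-ahead conditional mean is
  E[X_{t+1} | X_t, ...] = c + sum_i phi_i X_{t+1-i}.
Substitute known values:
  E[X_{t+1} | ...] = (-0.579) * (-2) + (0.271) * (-1)
                   = 0.8870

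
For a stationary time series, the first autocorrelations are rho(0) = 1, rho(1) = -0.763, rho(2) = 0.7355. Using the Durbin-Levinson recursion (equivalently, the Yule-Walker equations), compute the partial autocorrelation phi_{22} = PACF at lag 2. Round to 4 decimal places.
\phi_{22} = 0.3670

The PACF at lag k is phi_{kk}, the last component of the solution
to the Yule-Walker system G_k phi = r_k where
  (G_k)_{ij} = rho(|i - j|), (r_k)_i = rho(i), i,j = 1..k.
Equivalently, Durbin-Levinson gives phi_{kk} iteratively:
  phi_{11} = rho(1)
  phi_{kk} = [rho(k) - sum_{j=1..k-1} phi_{k-1,j} rho(k-j)]
            / [1 - sum_{j=1..k-1} phi_{k-1,j} rho(j)],
  phi_{k,j} = phi_{k-1,j} - phi_{kk} phi_{k-1,k-j},  j = 1..k-1.
Step k = 1:
  phi_11 = rho(1) = -0.763.
Step k = 2:
  phi_22 = [rho(2) - phi_11 rho(1)] / [1 - phi_11 rho(1)] = [0.7355 - (-0.763)(-0.763)] / [1 - (-0.763)(-0.763)]
         = 0.153331 / 0.417831 = 0.367.
Therefore phi_{22} = 0.3670.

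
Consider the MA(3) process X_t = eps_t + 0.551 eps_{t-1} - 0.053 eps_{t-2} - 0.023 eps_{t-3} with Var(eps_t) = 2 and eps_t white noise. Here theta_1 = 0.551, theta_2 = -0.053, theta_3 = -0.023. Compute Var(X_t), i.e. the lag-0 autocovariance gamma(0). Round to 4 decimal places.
\gamma(0) = 2.6139

For an MA(q) process X_t = eps_t + sum_i theta_i eps_{t-i} with
Var(eps_t) = sigma^2, the variance is
  gamma(0) = sigma^2 * (1 + sum_i theta_i^2).
  sum_i theta_i^2 = (0.551)^2 + (-0.053)^2 + (-0.023)^2 = 0.303601 + 0.002809 + 0.000529 = 0.306939.
  gamma(0) = 2 * (1 + 0.306939) = 2 * 1.306939 = 2.613878, which rounds to 2.6139.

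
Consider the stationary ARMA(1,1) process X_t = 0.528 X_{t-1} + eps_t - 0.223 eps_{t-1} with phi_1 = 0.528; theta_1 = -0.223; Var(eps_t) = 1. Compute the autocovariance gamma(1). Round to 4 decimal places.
\gamma(1) = 0.3731

Multiply the model equation by X_{t-k} and take expectations. With theta_0 = psi_0 = 1 and psi_j the MA(infinity) weights, this gives
  gamma(k) - sum_i phi_i gamma(k-i) = c_k,
  c_k = sigma^2 * sum_{j=k..q} theta_j psi_{j-k}   (c_k = 0 for k > q),
using gamma(-m) = gamma(m).
psi-weights needed (psi_j = theta_j + sum_i phi_i psi_{j-i}):
  psi_1 = theta_1 + phi_1 = -0.223 + (0.528) = 0.305
Right-hand sides:
  c_0 = sigma^2 (1 + theta_1 psi_1) = 1 * (1 + (-0.223)(0.305)) = 1 * 0.931985 = 0.931985
  c_1 = sigma^2 theta_1 = 1 * (-0.223) = -0.223
  c_2 = 0
Equations for k = 0 and k = 1 (AR order 1):
  gamma(0) = phi_1 gamma(1) + c_0
  gamma(1) = phi_1 gamma(0) + c_1
Substituting the second into the first: gamma(0) (1 - phi_1^2) = c_0 + phi_1 c_1, so
  gamma(0) = (c_0 + phi_1 c_1) / (1 - phi_1^2) = (0.931985 + (0.528)(-0.223)) / (1 - (0.528)^2) = 0.814241 / 0.721216 = 1.128984.
  gamma(1) = phi_1 gamma(0) + c_1 = (0.528)(1.128984) + (-0.223) = 0.373103.
Therefore gamma(1) = 0.3731 (to 4 decimal places).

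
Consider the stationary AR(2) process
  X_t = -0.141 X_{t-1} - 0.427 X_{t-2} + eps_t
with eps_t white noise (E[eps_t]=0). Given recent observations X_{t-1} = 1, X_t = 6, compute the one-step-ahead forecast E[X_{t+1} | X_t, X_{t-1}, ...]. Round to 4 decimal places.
E[X_{t+1} \mid \mathcal F_t] = -1.2730

For an AR(p) model X_t = c + sum_i phi_i X_{t-i} + eps_t, the
one-step-ahead conditional mean is
  E[X_{t+1} | X_t, ...] = c + sum_i phi_i X_{t+1-i}.
Substitute known values:
  E[X_{t+1} | ...] = (-0.141) * (6) + (-0.427) * (1)
                   = -1.2730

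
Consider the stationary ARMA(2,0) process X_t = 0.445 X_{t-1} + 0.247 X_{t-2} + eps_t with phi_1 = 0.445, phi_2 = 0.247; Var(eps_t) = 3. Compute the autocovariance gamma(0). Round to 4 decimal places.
\gamma(0) = 4.9096

Multiply the model equation by X_{t-k} and take expectations. With theta_0 = psi_0 = 1 and psi_j the MA(infinity) weights, this gives
  gamma(k) - sum_i phi_i gamma(k-i) = c_k,
  c_k = sigma^2 * sum_{j=k..q} theta_j psi_{j-k}   (c_k = 0 for k > q),
using gamma(-m) = gamma(m).
Pure AR (q = 0): c_0 = sigma^2 = 3, c_k = 0 for k >= 1.
Equations for k = 0, 1, 2 (AR order 2, c_2 = 0):
  (E0) gamma(0) = phi_1 gamma(1) + phi_2 gamma(2) + c_0
  (E1) gamma(1) = phi_1 gamma(0) + phi_2 gamma(1) + c_1
  (E2) gamma(2) = phi_1 gamma(1) + phi_2 gamma(0)
From (E1): gamma(1) = A gamma(0) + B with
  A = phi_1 / (1 - phi_2) = 0.445 / 0.753 = 0.590969,   B = c_1 / (1 - phi_2) = 0 / 0.753 = 0.
Insert (E2) into (E0): gamma(0) (1 - phi_2^2) = phi_1 (1 + phi_2) gamma(1) + c_0.
  phi_1 (1 + phi_2) = (0.445)(1.247) = 0.554915,   1 - phi_2^2 = 0.938991.
Replace gamma(1) by A gamma(0) + B and collect gamma(0):
  gamma(0) [0.938991 - (0.554915)(0.590969)] = c_0 = 3
  gamma(0) * 0.611053 = 3
  gamma(0) = 3 / 0.611053 = 4.909556.
Therefore gamma(0) = 4.9096 (to 4 decimal places).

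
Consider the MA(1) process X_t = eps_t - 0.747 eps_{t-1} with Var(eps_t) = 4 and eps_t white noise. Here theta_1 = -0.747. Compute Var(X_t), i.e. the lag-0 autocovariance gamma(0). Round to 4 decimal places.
\gamma(0) = 6.2320

For an MA(q) process X_t = eps_t + sum_i theta_i eps_{t-i} with
Var(eps_t) = sigma^2, the variance is
  gamma(0) = sigma^2 * (1 + sum_i theta_i^2).
  sum_i theta_i^2 = (-0.747)^2 = 0.558009.
  gamma(0) = 4 * (1 + 0.558009) = 4 * 1.558009 = 6.232036, which rounds to 6.2320.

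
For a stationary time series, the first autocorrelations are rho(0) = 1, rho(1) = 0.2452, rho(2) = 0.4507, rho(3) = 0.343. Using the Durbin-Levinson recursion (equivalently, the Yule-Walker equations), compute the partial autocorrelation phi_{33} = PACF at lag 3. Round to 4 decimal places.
\phi_{33} = 0.2270

The PACF at lag k is phi_{kk}, the last component of the solution
to the Yule-Walker system G_k phi = r_k where
  (G_k)_{ij} = rho(|i - j|), (r_k)_i = rho(i), i,j = 1..k.
Equivalently, Durbin-Levinson gives phi_{kk} iteratively:
  phi_{11} = rho(1)
  phi_{kk} = [rho(k) - sum_{j=1..k-1} phi_{k-1,j} rho(k-j)]
            / [1 - sum_{j=1..k-1} phi_{k-1,j} rho(j)],
  phi_{k,j} = phi_{k-1,j} - phi_{kk} phi_{k-1,k-j},  j = 1..k-1.
Step k = 1:
  phi_11 = rho(1) = 0.2452.
Step k = 2:
  phi_22 = [rho(2) - phi_11 rho(1)] / [1 - phi_11 rho(1)] = [0.4507 - (0.2452)(0.2452)] / [1 - (0.2452)(0.2452)]
         = 0.39057696 / 0.93987696 = 0.415562.
  Update: phi_21 = phi_11 - phi_22 phi_11 = 0.2452 - (0.415562)(0.2452) = 0.143304.
Step k = 3:
  phi_33 = [rho(3) - phi_21 rho(2) - phi_22 rho(1)] / [1 - phi_21 rho(1) - phi_22 rho(2)]
    numerator   = 0.343 - (0.143304)(0.4507) - (0.415562)(0.2452) = 0.17651702
    denominator = 1 - (0.143304)(0.2452) - (0.415562)(0.4507) = 0.7775681
  phi_33 = 0.17651702 / 0.7775681 = 0.227.
Therefore phi_{33} = 0.2270.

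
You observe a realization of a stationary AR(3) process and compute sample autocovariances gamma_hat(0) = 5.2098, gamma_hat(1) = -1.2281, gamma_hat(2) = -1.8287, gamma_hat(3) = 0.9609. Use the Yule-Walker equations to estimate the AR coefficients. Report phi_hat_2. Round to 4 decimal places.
\hat\phi_{2} = -0.4460

The Yule-Walker equations for an AR(p) process read, in matrix form,
  Gamma_p phi = r_p,   with   (Gamma_p)_{ij} = gamma(|i - j|),
                       (r_p)_i = gamma(i),   i,j = 1..p.
Substitute the sample gammas (Toeplitz matrix and right-hand side of size 3):
  Gamma_p = [[5.2098, -1.2281, -1.8287], [-1.2281, 5.2098, -1.2281], [-1.8287, -1.2281, 5.2098]]
  r_p     = [-1.2281, -1.8287, 0.9609]
Written out (R1..R3):
  (R1) 5.2098 phi_1 - 1.2281 phi_2 - 1.8287 phi_3 = -1.2281
  (R2) -1.2281 phi_1 + 5.2098 phi_2 - 1.2281 phi_3 = -1.8287
  (R3) -1.8287 phi_1 - 1.2281 phi_2 + 5.2098 phi_3 = 0.9609
Gaussian elimination:
  R2 <- R2 - (-1.2281/5.2098) R1 = R2 - (-0.235729) R1:  4.920301 phi_2 - 1.659177 phi_3 = -2.118199
  R3 <- R3 - (-1.8287/5.2098) R1 = R3 - (-0.351012) R1:  -1.659177 phi_2 + 4.567905 phi_3 = 0.529823
  R3 <- R3 - (-1.659177/4.920301) R2 = R3 - (-0.33721) R2:  4.008413 phi_3 = -0.184456
Back-substitution:
  phi_hat_3 = -0.184456 / 4.008413 = -0.046017
  phi_hat_2 = (-2.118199 - (-1.659177)(-0.046017)) / 4.920301 = -0.446019
  phi_hat_1 = (-1.2281 - (-1.2281)(-0.446019) - (-1.8287)(-0.046017)) / 5.2098 = -0.357021
So phi_hat = [-0.3570, -0.4460, -0.0460].
Therefore phi_hat_2 = -0.4460.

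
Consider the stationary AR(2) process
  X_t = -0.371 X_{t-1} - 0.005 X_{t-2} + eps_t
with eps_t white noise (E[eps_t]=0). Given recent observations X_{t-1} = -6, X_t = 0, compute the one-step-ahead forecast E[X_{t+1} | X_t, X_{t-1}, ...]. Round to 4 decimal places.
E[X_{t+1} \mid \mathcal F_t] = 0.0300

For an AR(p) model X_t = c + sum_i phi_i X_{t-i} + eps_t, the
one-step-ahead conditional mean is
  E[X_{t+1} | X_t, ...] = c + sum_i phi_i X_{t+1-i}.
Substitute known values:
  E[X_{t+1} | ...] = (-0.371) * (0) + (-0.005) * (-6)
                   = 0.0300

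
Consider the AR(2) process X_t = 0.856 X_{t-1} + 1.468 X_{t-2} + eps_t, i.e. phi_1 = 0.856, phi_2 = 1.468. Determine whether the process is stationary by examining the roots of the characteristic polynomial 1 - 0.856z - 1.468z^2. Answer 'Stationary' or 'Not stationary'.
\text{Not stationary}

The AR(p) characteristic polynomial is P(z) = 1 - 0.856z - 1.468z^2.
Stationarity requires all roots to lie outside the unit circle, i.e. |z| > 1 for every root.
Set 1 + (-0.856) z + (-1.468) z^2 = 0, i.e. a z^2 + b z + c = 0 with a = -1.468, b = -0.856, c = 1.
Discriminant D = b^2 - 4ac = (-0.856)^2 - 4*(-1.468)*1 = 0.732736 - (-5.872) = 6.604736.
D >= 0, so the roots are real: z = (-b +/- sqrt(D)) / (2a) = (0.856 +/- 2.569968) / (-2.936).
  z_1 = (0.856 + 2.569968) / (-2.936) = -1.1669,   |z_1| = 1.1669.
  z_2 = (0.856 - 2.569968) / (-2.936) = 0.5838,   |z_2| = 0.5838.
Moduli of all roots: 1.1669, 0.5838.
All moduli strictly greater than 1? No.
Verdict: Not stationary.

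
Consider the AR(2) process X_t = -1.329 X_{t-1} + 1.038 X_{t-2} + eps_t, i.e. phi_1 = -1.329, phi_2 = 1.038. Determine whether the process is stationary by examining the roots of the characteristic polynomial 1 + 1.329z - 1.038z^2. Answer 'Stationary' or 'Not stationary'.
\text{Not stationary}

The AR(p) characteristic polynomial is P(z) = 1 + 1.329z - 1.038z^2.
Stationarity requires all roots to lie outside the unit circle, i.e. |z| > 1 for every root.
Set 1 + (1.329) z + (-1.038) z^2 = 0, i.e. a z^2 + b z + c = 0 with a = -1.038, b = 1.329, c = 1.
Discriminant D = b^2 - 4ac = (1.329)^2 - 4*(-1.038)*1 = 1.766241 - (-4.152) = 5.918241.
D >= 0, so the roots are real: z = (-b +/- sqrt(D)) / (2a) = (-1.329 +/- 2.432744) / (-2.076).
  z_1 = (-1.329 + 2.432744) / (-2.076) = -0.5317,   |z_1| = 0.5317.
  z_2 = (-1.329 - 2.432744) / (-2.076) = 1.812,   |z_2| = 1.812.
Moduli of all roots: 0.5317, 1.8120.
All moduli strictly greater than 1? No.
Verdict: Not stationary.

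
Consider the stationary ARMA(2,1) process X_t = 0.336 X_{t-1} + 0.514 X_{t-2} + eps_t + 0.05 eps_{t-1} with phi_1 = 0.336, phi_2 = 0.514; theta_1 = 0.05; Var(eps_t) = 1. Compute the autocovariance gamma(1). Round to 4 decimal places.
\gamma(1) = 2.0317

Multiply the model equation by X_{t-k} and take expectations. With theta_0 = psi_0 = 1 and psi_j the MA(infinity) weights, this gives
  gamma(k) - sum_i phi_i gamma(k-i) = c_k,
  c_k = sigma^2 * sum_{j=k..q} theta_j psi_{j-k}   (c_k = 0 for k > q),
using gamma(-m) = gamma(m).
psi-weights needed (psi_j = theta_j + sum_i phi_i psi_{j-i}):
  psi_1 = theta_1 + phi_1 = 0.05 + (0.336) = 0.386
Right-hand sides:
  c_0 = sigma^2 (1 + theta_1 psi_1) = 1 * (1 + (0.05)(0.386)) = 1 * 1.0193 = 1.0193
  c_1 = sigma^2 theta_1 = 1 * (0.05) = 0.05
  c_2 = 0
Equations for k = 0, 1, 2 (AR order 2, c_2 = 0):
  (E0) gamma(0) = phi_1 gamma(1) + phi_2 gamma(2) + c_0
  (E1) gamma(1) = phi_1 gamma(0) + phi_2 gamma(1) + c_1
  (E2) gamma(2) = phi_1 gamma(1) + phi_2 gamma(0)
From (E1): gamma(1) = A gamma(0) + B with
  A = phi_1 / (1 - phi_2) = 0.336 / 0.486 = 0.691358,   B = c_1 / (1 - phi_2) = 0.05 / 0.486 = 0.102881.
Insert (E2) into (E0): gamma(0) (1 - phi_2^2) = phi_1 (1 + phi_2) gamma(1) + c_0.
  phi_1 (1 + phi_2) = (0.336)(1.514) = 0.508704,   1 - phi_2^2 = 0.735804.
Replace gamma(1) by A gamma(0) + B and collect gamma(0):
  gamma(0) [0.735804 - (0.508704)(0.691358)] = (0.508704)(0.102881) + 1.0193
  gamma(0) * 0.384107 = 1.071636
  gamma(0) = 1.071636 / 0.384107 = 2.789938.
  gamma(1) = A gamma(0) + B = (0.691358)(2.789938) + (0.102881) = 2.031727.
Therefore gamma(1) = 2.0317 (to 4 decimal places).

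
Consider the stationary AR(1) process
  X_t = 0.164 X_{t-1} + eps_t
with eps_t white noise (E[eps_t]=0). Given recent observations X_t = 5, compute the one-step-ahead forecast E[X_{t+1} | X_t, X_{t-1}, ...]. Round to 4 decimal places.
E[X_{t+1} \mid \mathcal F_t] = 0.8200

For an AR(p) model X_t = c + sum_i phi_i X_{t-i} + eps_t, the
one-step-ahead conditional mean is
  E[X_{t+1} | X_t, ...] = c + sum_i phi_i X_{t+1-i}.
Substitute known values:
  E[X_{t+1} | ...] = (0.164) * (5)
                   = 0.8200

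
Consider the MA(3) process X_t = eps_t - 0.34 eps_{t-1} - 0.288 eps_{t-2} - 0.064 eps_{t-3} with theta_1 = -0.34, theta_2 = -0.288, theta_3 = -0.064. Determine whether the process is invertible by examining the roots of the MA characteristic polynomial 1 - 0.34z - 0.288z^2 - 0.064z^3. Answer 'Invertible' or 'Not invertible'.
\text{Invertible}

The MA(q) characteristic polynomial is P(z) = 1 - 0.34z - 0.288z^2 - 0.064z^3.
Invertibility requires all roots to lie outside the unit circle, i.e. |z| > 1 for every root.
Degree 3: look for a simple real root z0 first, then factor out (1 - z/z0) and solve the remaining quadratic.
Testing z0 = 1.25: P(1.25) = 1 + (-0.34)(1.25) + (-0.288)(1.25)^2 + (-0.064)(1.25)^3
  = 1 + (-0.425) + (-0.45) + (-0.125) = 0.  So z_0 = 1.25 is a root, |z_0| = 1.25.
Divide out the factor (1 - 0.8 z) = (1 - z/z0) (since 1/z0 = 0.8):
  P(z) = (1 - 0.8 z)(1 + (0.46) z + (0.08) z^2)
  [check: z-coef 0.46 - (0.8) = -0.34; z^2-coef 0.08 - (0.8)(0.46) = -0.288; z^3-coef -(0.8)(0.08) = -0.064.]
Remaining roots from the quadratic factor 1 + (0.46) z + (0.08) z^2:
  Set 1 + (0.46) z + (0.08) z^2 = 0, i.e. a z^2 + b z + c = 0 with a = 0.08, b = 0.46, c = 1.
  Discriminant D = b^2 - 4ac = (0.46)^2 - 4*(0.08)*1 = 0.2116 - (0.32) = -0.1084.
  D < 0, so the roots are the complex-conjugate pair z = (-b +/- i sqrt(-D)) / (2a) = -2.875 +/- 2.0578i.
  For a conjugate pair |z|^2 = z * conj(z) = (product of roots) = c/a = 1/(0.08) = 12.5, so |z| = sqrt(12.5) = 3.5355 for both roots.
Moduli of all roots: 1.2500, 3.5355, 3.5355.
All moduli strictly greater than 1? Yes.
Verdict: Invertible.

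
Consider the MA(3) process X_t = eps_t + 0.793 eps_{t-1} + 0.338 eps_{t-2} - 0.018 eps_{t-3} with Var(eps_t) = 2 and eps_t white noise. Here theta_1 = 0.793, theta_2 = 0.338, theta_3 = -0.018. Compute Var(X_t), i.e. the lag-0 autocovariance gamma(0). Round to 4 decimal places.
\gamma(0) = 3.4868

For an MA(q) process X_t = eps_t + sum_i theta_i eps_{t-i} with
Var(eps_t) = sigma^2, the variance is
  gamma(0) = sigma^2 * (1 + sum_i theta_i^2).
  sum_i theta_i^2 = (0.793)^2 + (0.338)^2 + (-0.018)^2 = 0.628849 + 0.114244 + 0.000324 = 0.743417.
  gamma(0) = 2 * (1 + 0.743417) = 2 * 1.743417 = 3.486834, which rounds to 3.4868.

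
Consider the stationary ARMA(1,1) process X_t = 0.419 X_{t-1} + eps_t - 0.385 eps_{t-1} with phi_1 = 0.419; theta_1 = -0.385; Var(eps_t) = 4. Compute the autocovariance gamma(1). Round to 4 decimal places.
\gamma(1) = 0.1384

Multiply the model equation by X_{t-k} and take expectations. With theta_0 = psi_0 = 1 and psi_j the MA(infinity) weights, this gives
  gamma(k) - sum_i phi_i gamma(k-i) = c_k,
  c_k = sigma^2 * sum_{j=k..q} theta_j psi_{j-k}   (c_k = 0 for k > q),
using gamma(-m) = gamma(m).
psi-weights needed (psi_j = theta_j + sum_i phi_i psi_{j-i}):
  psi_1 = theta_1 + phi_1 = -0.385 + (0.419) = 0.034
Right-hand sides:
  c_0 = sigma^2 (1 + theta_1 psi_1) = 4 * (1 + (-0.385)(0.034)) = 4 * 0.98691 = 3.94764
  c_1 = sigma^2 theta_1 = 4 * (-0.385) = -1.54
  c_2 = 0
Equations for k = 0 and k = 1 (AR order 1):
  gamma(0) = phi_1 gamma(1) + c_0
  gamma(1) = phi_1 gamma(0) + c_1
Substituting the second into the first: gamma(0) (1 - phi_1^2) = c_0 + phi_1 c_1, so
  gamma(0) = (c_0 + phi_1 c_1) / (1 - phi_1^2) = (3.94764 + (0.419)(-1.54)) / (1 - (0.419)^2) = 3.30238 / 0.824439 = 4.005609.
  gamma(1) = phi_1 gamma(0) + c_1 = (0.419)(4.005609) + (-1.54) = 0.13835.
Therefore gamma(1) = 0.1384 (to 4 decimal places).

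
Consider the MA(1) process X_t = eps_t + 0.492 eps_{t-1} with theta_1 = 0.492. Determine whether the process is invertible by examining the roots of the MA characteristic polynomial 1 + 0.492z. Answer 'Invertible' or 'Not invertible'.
\text{Invertible}

The MA(q) characteristic polynomial is P(z) = 1 + 0.492z.
Invertibility requires all roots to lie outside the unit circle, i.e. |z| > 1 for every root.
This is linear in z: 1 + (0.492) z = 0  =>  z = -1/(0.492) = -2.03252,  |z| = 2.03252.
Moduli of all roots: 2.0325.
All moduli strictly greater than 1? Yes.
Verdict: Invertible.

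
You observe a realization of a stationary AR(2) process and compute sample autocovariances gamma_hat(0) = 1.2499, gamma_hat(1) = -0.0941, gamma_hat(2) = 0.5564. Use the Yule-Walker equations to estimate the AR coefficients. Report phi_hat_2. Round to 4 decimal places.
\hat\phi_{2} = 0.4420

The Yule-Walker equations for an AR(p) process read, in matrix form,
  Gamma_p phi = r_p,   with   (Gamma_p)_{ij} = gamma(|i - j|),
                       (r_p)_i = gamma(i),   i,j = 1..p.
Substitute the sample gammas (Toeplitz matrix and right-hand side of size 2):
  Gamma_p = [[1.2499, -0.0941], [-0.0941, 1.2499]]
  r_p     = [-0.0941, 0.5564]
Written out:
  1.2499 phi_1 - 0.0941 phi_2 = -0.0941
  -0.0941 phi_1 + 1.2499 phi_2 = 0.5564
Solve by Cramer's rule:
  det = gamma(0)^2 - gamma(1)^2 = (1.2499)^2 - (-0.0941)^2 = 1.56225001 - 0.00885481 = 1.5533952
  phi_hat_1 = [gamma(1) gamma(0) - gamma(1) gamma(2)] / det = [(-0.0941)(1.2499) - (-0.0941)(0.5564)] / 1.5533952 = -0.06525835 / 1.5533952 = -0.042
  phi_hat_2 = [gamma(0) gamma(2) - gamma(1)^2] / det = [(1.2499)(0.5564) - (-0.0941)^2] / 1.5533952 = 0.68658955 / 1.5533952 = 0.442
So phi_hat = [-0.0420, 0.4420].
Therefore phi_hat_2 = 0.4420.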